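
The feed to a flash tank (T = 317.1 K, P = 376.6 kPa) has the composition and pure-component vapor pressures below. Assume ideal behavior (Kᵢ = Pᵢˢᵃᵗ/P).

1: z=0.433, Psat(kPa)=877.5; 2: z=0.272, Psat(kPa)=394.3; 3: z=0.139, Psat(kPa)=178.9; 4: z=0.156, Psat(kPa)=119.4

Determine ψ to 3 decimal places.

Raoult's law: Kᵢ = Pᵢˢᵃᵗ/P = Pᵢˢᵃᵗ/376.6.
  K_1 = 877.5/376.6 = 2.33006, K_2 = 394.3/376.6 = 1.04700, K_3 = 178.9/376.6 = 0.47504, K_4 = 119.4/376.6 = 0.31705
Rachford–Rice: g(ψ) = Σ zᵢ(Kᵢ−1)/(1+ψ(Kᵢ−1)) = 0.
g(0) = ΣzᵢKᵢ − 1 = 0.409 and g(1) = 1 − Σzᵢ/Kᵢ = -0.230, so a root lies in (0, 1).
Newton iteration, ψ⁰ = 0.5:
  ψ = 0.500: g = 0.0977, g' = -0.515 → ψ = 0.690
  ψ = 0.690: g = -0.0030, g' = -0.563 → ψ = 0.684
Converged at ψ = 0.684.

ψ = 0.684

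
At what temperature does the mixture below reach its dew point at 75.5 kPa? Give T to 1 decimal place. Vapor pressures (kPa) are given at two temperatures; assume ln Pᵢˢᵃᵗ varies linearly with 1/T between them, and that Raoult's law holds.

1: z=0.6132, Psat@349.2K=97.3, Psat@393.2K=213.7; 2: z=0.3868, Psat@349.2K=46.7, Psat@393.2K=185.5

T = 352.6 K

Dew-point temperature: Σzᵢ·P/Pᵢˢᵃᵗ(T) = 1. Interpolate ln Pᵢˢᵃᵗ = aᵢ + bᵢ/T.
  T = 349.2 K: ΣzᵢP/Pᵢˢᵃᵗ = 1.1012
  T = 393.2 K: ΣzᵢP/Pᵢˢᵃᵗ = 0.3741
  T = 371.2 K: ΣzᵢP/Pᵢˢᵃᵗ = 0.6149
  T = 360.2 K: ΣzᵢP/Pᵢˢᵃᵗ = 0.8131
  T = 354.7 K: ΣzᵢP/Pᵢˢᵃᵗ = 0.9432
  T = 351.9 K: ΣzᵢP/Pᵢˢᵃᵗ = 1.0197
Interpolating between 351.9 K and 354.7 K gives T ≈ 352.6 K.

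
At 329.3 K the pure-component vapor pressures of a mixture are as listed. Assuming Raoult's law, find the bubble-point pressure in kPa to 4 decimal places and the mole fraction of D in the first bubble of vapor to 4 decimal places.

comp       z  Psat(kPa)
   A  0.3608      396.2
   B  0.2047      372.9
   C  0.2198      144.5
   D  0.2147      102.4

At the bubble point ψ → 0, so ΣzᵢKᵢ = 1 with Kᵢ = Pᵢˢᵃᵗ/P ⇒ P = ΣzᵢPᵢˢᵃᵗ.
P = 0.3608·396.2 + 0.2047·372.9 + 0.2198·144.5 + 0.2147·102.4 = 273.0280 kPa
yᵢ = zᵢPᵢˢᵃᵗ/P ⇒ y_D = 0.2147·102.4/273.0280 = 0.0805

Pbub = 273.0280 kPa, y_D = 0.0805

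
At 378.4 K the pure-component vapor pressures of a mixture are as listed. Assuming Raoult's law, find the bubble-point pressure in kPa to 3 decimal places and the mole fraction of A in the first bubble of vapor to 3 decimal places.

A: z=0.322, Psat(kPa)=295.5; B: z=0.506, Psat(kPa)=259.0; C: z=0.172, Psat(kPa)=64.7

At the bubble point ψ → 0, so ΣzᵢKᵢ = 1 with Kᵢ = Pᵢˢᵃᵗ/P ⇒ P = ΣzᵢPᵢˢᵃᵗ.
P = 0.322·295.5 + 0.506·259.0 + 0.172·64.7 = 237.333 kPa
yᵢ = zᵢPᵢˢᵃᵗ/P ⇒ y_A = 0.322·295.5/237.333 = 0.401

Pbub = 237.333 kPa, y_A = 0.401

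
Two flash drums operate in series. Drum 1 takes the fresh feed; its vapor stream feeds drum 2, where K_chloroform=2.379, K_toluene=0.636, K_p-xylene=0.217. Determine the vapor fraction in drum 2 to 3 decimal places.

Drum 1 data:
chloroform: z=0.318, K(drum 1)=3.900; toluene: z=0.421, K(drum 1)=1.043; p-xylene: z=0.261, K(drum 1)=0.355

Drum 1:
Let ψ₁ = V/F and solve Σ zᵢ(Kᵢ−1)/(1+ψ₁(Kᵢ−1)) = 0.
Feasibility: ΣzᵢKᵢ = 1.772, Σzᵢ/Kᵢ = 1.220 — both > 1, two phases present.
Newton–Raphson from ψ₁ = 0.48:
  ψ₁ = 0.480: g = 0.1594, g' = -0.696 → ψ₁ = 0.709
  ψ₁ = 0.709: g = 0.0091, g' = -0.656 → ψ₁ = 0.723
Converged at ψ₁ = 0.723.
Drum-1 compositions:
  chloroform: x = 0.103, y = 0.401
  toluene: x = 0.408, y = 0.426
  p-xylene: x = 0.489, y = 0.174
Drum-2 feed = drum-1 vapor: z₂ = (0.4005, 0.4259, 0.1736).
Drum 2:
Material balance + equilibrium reduce to Σ zᵢ(Kᵢ−1)/(1+ψ₂(Kᵢ−1)) = 0.
Check two-phase: ΣzᵢKᵢ = 1.261 > 1 and Σzᵢ/Kᵢ = 1.638 > 1, so g(0) = 0.261 > 0 and g(1) = -0.638 < 0.
Iterate (Newton) starting at ψ₂ = 0.5:
  ψ₂ = 0.500: g = -0.0859, g' = -0.639 → ψ₂ = 0.365
  ψ₂ = 0.365: g = -0.0019, g' = -0.621 → ψ₂ = 0.362
Converged at ψ₂ = 0.362.
  chloroform: x = 0.267, y = 0.635
  toluene: x = 0.491, y = 0.312
  p-xylene: x = 0.242, y = 0.053

V/F (drum 2) = 0.362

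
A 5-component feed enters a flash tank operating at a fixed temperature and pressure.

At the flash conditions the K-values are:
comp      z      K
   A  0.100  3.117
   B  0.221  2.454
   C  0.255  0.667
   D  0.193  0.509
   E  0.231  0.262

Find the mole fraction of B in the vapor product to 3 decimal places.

y_B = 0.419

Material balance + equilibrium reduce to Σ zᵢ(Kᵢ−1)/(1+V/F(Kᵢ−1)) = 0.
Feasibility: ΣzᵢKᵢ = 1.183, Σzᵢ/Kᵢ = 1.765 — both > 1, two phases present.
Iterate (Newton) starting at V/F = 0.5:
  V/F = 0.500: g = -0.2087, g' = -0.701 → V/F = 0.202
Converged at V/F = 0.202.
Compositions from xᵢ = zᵢ/(1+V/F(Kᵢ−1)), yᵢ = Kᵢxᵢ:
  A: x = 0.070, y = 0.218
  B: x = 0.171, y = 0.419
  C: x = 0.273, y = 0.182
  D: x = 0.214, y = 0.109
  E: x = 0.271, y = 0.071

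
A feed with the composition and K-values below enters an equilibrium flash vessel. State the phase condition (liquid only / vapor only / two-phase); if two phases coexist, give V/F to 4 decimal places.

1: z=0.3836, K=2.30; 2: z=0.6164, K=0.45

ΣzᵢKᵢ = 1.1597; Σzᵢ/Kᵢ = 1.5366.
Both exceed 1, so a two-phase solution exists.
Binary case is linear: z₁(K₁−1)(1+ψ(K₂−1)) + z₂(K₂−1)(1+ψ(K₁−1)) = 0
⇒ ψ = [z₁(K₁−1)+z₂(K₂−1)] / [−(K₁−1)(K₂−1)] = 0.15966/0.71500 = 0.2233

two-phase, V/F = 0.2233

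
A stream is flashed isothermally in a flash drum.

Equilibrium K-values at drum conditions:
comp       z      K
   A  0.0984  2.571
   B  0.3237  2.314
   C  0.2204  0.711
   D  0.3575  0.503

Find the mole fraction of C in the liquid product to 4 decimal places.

x_C = 0.2640

Material balance + equilibrium reduce to Σ zᵢ(Kᵢ−1)/(1+V/F(Kᵢ−1)) = 0.
g(0) = ΣzᵢKᵢ − 1 = 0.3386 and g(1) = 1 − Σzᵢ/Kᵢ = -0.1989, so a root lies in (0, 1).
Newton–Raphson from V/F = 0.4:
  V/F = 0.4000: g = 0.07995, g' = -0.4928 → V/F = 0.5622
  V/F = 0.5622: g = 0.00408, g' = -0.4497 → V/F = 0.5713
Converged at V/F = 0.5713.
Compositions from xᵢ = zᵢ/(1+V/F(Kᵢ−1)), yᵢ = Kᵢxᵢ:
  A: x = 0.0519, y = 0.1333
  B: x = 0.1849, y = 0.4279
  C: x = 0.2640, y = 0.1877
  D: x = 0.4993, y = 0.2511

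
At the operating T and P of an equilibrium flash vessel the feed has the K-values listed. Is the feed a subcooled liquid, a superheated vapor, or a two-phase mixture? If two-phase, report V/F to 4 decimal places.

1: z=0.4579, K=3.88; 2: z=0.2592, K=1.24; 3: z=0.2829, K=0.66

superheated vapor

ΣzᵢKᵢ = 2.2848; Σzᵢ/Kᵢ = 0.7557.
Since Σzᵢ/Kᵢ < 1 the mixture is above its dew point — single vapor phase.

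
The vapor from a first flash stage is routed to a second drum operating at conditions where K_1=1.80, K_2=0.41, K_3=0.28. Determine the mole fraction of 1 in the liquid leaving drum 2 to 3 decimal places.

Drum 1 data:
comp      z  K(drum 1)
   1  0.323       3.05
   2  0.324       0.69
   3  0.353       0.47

x_1 (drum 2) = 0.448

Drum 1:
Newton–Raphson from ψ₁ = 0.62:
  ψ₁ = 0.620: g = -0.1114, g' = -0.531 → ψ₁ = 0.410
  ψ₁ = 0.410: g = 0.0056, g' = -0.603 → ψ₁ = 0.419
Converged at ψ₁ = 0.419.
Drum-1 compositions:
  1: x = 0.174, y = 0.530
  2: x = 0.372, y = 0.257
  3: x = 0.454, y = 0.213
Drum-2 feed = drum-1 vapor: z₂ = (0.5297, 0.2570, 0.2133).
Drum 2:
Let ψ₂ = V/F and solve Σ zᵢ(Kᵢ−1)/(1+ψ₂(Kᵢ−1)) = 0.
Check two-phase: ΣzᵢKᵢ = 1.119 > 1 and Σzᵢ/Kᵢ = 1.683 > 1, so g(0) = 0.119 > 0 and g(1) = -0.683 < 0.
Newton iteration, ψ₂⁰ = 0.34:
  ψ₂ = 0.340: g = -0.0599, g' = -0.543 → ψ₂ = 0.230
  ψ₂ = 0.230: g = -0.0015, g' = -0.520 → ψ₂ = 0.227
Converged at ψ₂ = 0.227.
  1: x = 0.448, y = 0.807
  2: x = 0.297, y = 0.122
  3: x = 0.255, y = 0.071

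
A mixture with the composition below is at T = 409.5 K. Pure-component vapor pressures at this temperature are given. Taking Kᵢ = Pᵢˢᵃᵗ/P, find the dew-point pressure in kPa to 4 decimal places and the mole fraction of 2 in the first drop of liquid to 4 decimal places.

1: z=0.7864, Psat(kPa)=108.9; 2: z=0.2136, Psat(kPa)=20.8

Pdew = 57.1738 kPa, x_2 = 0.5871

At the dew point ψ → 1, so Σzᵢ/Kᵢ = 1 with Kᵢ = Pᵢˢᵃᵗ/P ⇒ 1/P = Σzᵢ/Pᵢˢᵃᵗ.
1/P = 0.7864/108.9 + 0.2136/20.8 = 0.0174905 ⇒ P = 57.1738 kPa
xᵢ = zᵢP/Pᵢˢᵃᵗ ⇒ x_2 = 0.2136·57.1738/20.8 = 0.5871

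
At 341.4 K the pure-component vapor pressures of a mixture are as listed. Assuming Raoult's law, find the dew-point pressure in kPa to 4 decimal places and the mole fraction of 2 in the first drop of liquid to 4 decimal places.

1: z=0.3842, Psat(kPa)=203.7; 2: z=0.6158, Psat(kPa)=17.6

At the dew point ψ → 1, so Σzᵢ/Kᵢ = 1 with Kᵢ = Pᵢˢᵃᵗ/P ⇒ 1/P = Σzᵢ/Pᵢˢᵃᵗ.
1/P = 0.3842/203.7 + 0.6158/17.6 = 0.0368747 ⇒ P = 27.1188 kPa
xᵢ = zᵢP/Pᵢˢᵃᵗ ⇒ x_2 = 0.6158·27.1188/17.6 = 0.9489

Pdew = 27.1188 kPa, x_2 = 0.9489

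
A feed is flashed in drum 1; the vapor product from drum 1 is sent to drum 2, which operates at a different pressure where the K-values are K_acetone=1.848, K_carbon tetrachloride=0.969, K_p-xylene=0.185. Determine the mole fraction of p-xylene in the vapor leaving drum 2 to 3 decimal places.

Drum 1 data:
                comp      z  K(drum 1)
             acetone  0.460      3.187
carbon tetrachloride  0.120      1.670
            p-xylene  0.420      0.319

y_p-xylene (drum 2) = 0.080

Drum 1:
Let ψ₁ = V/F and solve Σ zᵢ(Kᵢ−1)/(1+ψ₁(Kᵢ−1)) = 0.
g(0) = ΣzᵢKᵢ − 1 = 0.800 and g(1) = 1 − Σzᵢ/Kᵢ = -0.533, so a root lies in (0, 1).
Newton–Raphson from ψ₁ = 0.5:
  ψ₁ = 0.500: g = 0.1071, g' = -0.980 → ψ₁ = 0.609
Converged at ψ₁ = 0.609.
Drum-1 compositions:
  acetone: x = 0.197, y = 0.629
  carbon tetrachloride: x = 0.085, y = 0.142
  p-xylene: x = 0.717, y = 0.229
Drum-2 feed = drum-1 vapor: z₂ = (0.6288, 0.1423, 0.2289).
Drum 2:
Iterate (Newton) starting at ψ₂ = 0.5:
  ψ₂ = 0.500: g = 0.0551, g' = -0.656 → ψ₂ = 0.584
  ψ₂ = 0.584: g = -0.0039, g' = -0.756 → ψ₂ = 0.579
Converged at ψ₂ = 0.579.
  acetone: x = 0.422, y = 0.779
  carbon tetrachloride: x = 0.145, y = 0.140
  p-xylene: x = 0.433, y = 0.080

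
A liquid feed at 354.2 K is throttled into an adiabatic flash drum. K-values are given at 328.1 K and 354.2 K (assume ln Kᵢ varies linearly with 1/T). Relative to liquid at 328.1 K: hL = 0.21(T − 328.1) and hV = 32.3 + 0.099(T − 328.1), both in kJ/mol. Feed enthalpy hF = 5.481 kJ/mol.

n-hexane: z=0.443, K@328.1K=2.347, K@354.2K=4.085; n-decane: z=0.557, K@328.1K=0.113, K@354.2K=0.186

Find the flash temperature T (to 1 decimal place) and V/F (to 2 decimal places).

Adiabatic flash: solve Rachford–Rice at each trial T, then check hF = ψ·hV(T) + (1−ψ)·hL(T).
  T = 328.1 K: K = (2.347, 0.113), RR gives ψ = 0.086, H_out = 2.775 kJ/mol
  T = 354.2 K: K = (4.085, 0.186), RR gives ψ = 0.364, H_out = 16.174 kJ/mol
  T = 341.1 K: K = (3.126, 0.146), RR gives ψ = 0.257, H_out = 10.657 kJ/mol
  T = 334.6 K: K = (2.716, 0.129), RR gives ψ = 0.184, H_out = 7.175 kJ/mol
  T = 331.4 K: K = (2.530, 0.121), RR gives ψ = 0.140, H_out = 5.155 kJ/mol
  T = 333.0 K: K = (2.622, 0.125), RR gives ψ = 0.163, H_out = 6.196 kJ/mol
Linear interpolation between T = 331.4 (H_out = 5.155) and T = 333.0 (H_out = 6.196) on hF = 5.481 gives T ≈ 331.9 K, at which ψ = 0.15.

T = 331.9 K, V/F = 0.15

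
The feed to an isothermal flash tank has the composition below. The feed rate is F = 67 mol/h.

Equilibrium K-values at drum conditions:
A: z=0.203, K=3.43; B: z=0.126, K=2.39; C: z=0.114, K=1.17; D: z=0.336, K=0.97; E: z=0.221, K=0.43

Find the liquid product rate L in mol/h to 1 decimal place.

Let ψ = V/F and solve Σ zᵢ(Kᵢ−1)/(1+ψ(Kᵢ−1)) = 0.
g(0) = ΣzᵢKᵢ − 1 = 0.552 and g(1) = 1 − Σzᵢ/Kᵢ = -0.070, so a root lies in (0, 1).
Newton iteration, ψ⁰ = 0.5:
  ψ = 0.500: g = 0.1575, g' = -0.473 → ψ = 0.833
  ψ = 0.833: g = 0.0110, g' = -0.447 → ψ = 0.858
Converged at ψ = 0.858.
Then V = ψ·F = 0.8576·67 = 57.5 mol/h and L = F − V = 9.5 mol/h.

L = 9.5 mol/h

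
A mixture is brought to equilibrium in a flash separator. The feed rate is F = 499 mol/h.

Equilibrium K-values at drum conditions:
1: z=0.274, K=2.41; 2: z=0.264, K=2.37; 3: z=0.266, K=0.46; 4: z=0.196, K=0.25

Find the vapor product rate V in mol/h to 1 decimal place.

V = 255.3 mol/h

Material balance + equilibrium reduce to Σ zᵢ(Kᵢ−1)/(1+ψ(Kᵢ−1)) = 0.
Feasibility: ΣzᵢKᵢ = 1.457, Σzᵢ/Kᵢ = 1.587 — both > 1, two phases present.
Newton iteration, ψ⁰ = 0.5:
  ψ = 0.500: g = 0.0093, g' = -0.790 → ψ = 0.512
Converged at ψ = 0.512.
Then V = ψ·F = 0.5117·499 = 255.3 mol/h and L = F − V = 243.7 mol/h.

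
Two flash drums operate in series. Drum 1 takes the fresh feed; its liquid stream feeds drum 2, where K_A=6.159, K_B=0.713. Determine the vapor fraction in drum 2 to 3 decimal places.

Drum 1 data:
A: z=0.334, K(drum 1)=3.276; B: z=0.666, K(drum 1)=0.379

Drum 1:
Binary case is linear: z₁(K₁−1)(1+ψ₁(K₂−1)) + z₂(K₂−1)(1+ψ₁(K₁−1)) = 0
⇒ ψ₁ = [z₁(K₁−1)+z₂(K₂−1)] / [−(K₁−1)(K₂−1)] = 0.3466/1.4134 = 0.245
Drum-1 compositions:
  A: x = 0.214, y = 0.702
  B: x = 0.786, y = 0.298
Drum-2 feed = drum-1 liquid: z₂ = (0.2144, 0.7856).
Drum 2:
Newton–Raphson from ψ₂ = 0.5:
  ψ₂ = 0.500: g = 0.0457, g' = -0.533 → ψ₂ = 0.586
  ψ₂ = 0.586: g = 0.0040, g' = -0.446 → ψ₂ = 0.595
Converged at ψ₂ = 0.595.
  A: x = 0.053, y = 0.325
  B: x = 0.947, y = 0.675

V/F (drum 2) = 0.595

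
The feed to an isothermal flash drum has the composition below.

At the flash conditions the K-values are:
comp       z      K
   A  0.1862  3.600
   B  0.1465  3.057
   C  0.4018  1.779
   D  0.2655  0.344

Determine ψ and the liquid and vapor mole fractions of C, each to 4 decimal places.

ψ = 0.9098, x_C = 0.2351, y_C = 0.4183

Let ψ = V/F and solve Σ zᵢ(Kᵢ−1)/(1+ψ(Kᵢ−1)) = 0.
g(0) = ΣzᵢKᵢ − 1 = 0.9243 and g(1) = 1 − Σzᵢ/Kᵢ = -0.0973, so a root lies in (0, 1).
Newton–Raphson from ψ = 0.53:
  ψ = 0.5300: g = 0.30229, g' = -0.7551 → ψ = 0.9303
  ψ = 0.9303: g = -0.02041, g' = -1.0150 → ψ = 0.9102
  ψ = 0.9102: g = -0.00043, g' = -0.9735 → ψ = 0.9098
Converged at ψ = 0.9098.
Compositions from xᵢ = zᵢ/(1+ψ(Kᵢ−1)), yᵢ = Kᵢxᵢ:
  A: x = 0.0553, y = 0.1992
  B: x = 0.0510, y = 0.1560
  C: x = 0.2351, y = 0.4183
  D: x = 0.6585, y = 0.2265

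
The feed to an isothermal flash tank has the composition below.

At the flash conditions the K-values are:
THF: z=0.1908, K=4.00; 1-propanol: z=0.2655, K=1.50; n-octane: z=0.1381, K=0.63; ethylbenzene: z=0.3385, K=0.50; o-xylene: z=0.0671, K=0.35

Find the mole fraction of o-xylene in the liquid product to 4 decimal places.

Material balance + equilibrium reduce to Σ zᵢ(Kᵢ−1)/(1+ψ(Kᵢ−1)) = 0.
Check two-phase: ΣzᵢKᵢ = 1.4412 > 1 and Σzᵢ/Kᵢ = 1.3126 > 1, so g(0) = 0.4412 > 0 and g(1) = -0.3126 < 0.
Newton–Raphson from ψ = 0.53:
  ψ = 0.5300: g = -0.03443, g' = -0.5493 → ψ = 0.4673
  ψ = 0.4673: g = 0.00063, g' = -0.5715 → ψ = 0.4684
Converged at ψ = 0.4684.
Compositions from xᵢ = zᵢ/(1+ψ(Kᵢ−1)), yᵢ = Kᵢxᵢ:
  THF: x = 0.0793, y = 0.3173
  1-propanol: x = 0.2151, y = 0.3227
  n-octane: x = 0.1671, y = 0.1052
  ethylbenzene: x = 0.4420, y = 0.2210
  o-xylene: x = 0.0965, y = 0.0338

x_o-xylene = 0.0965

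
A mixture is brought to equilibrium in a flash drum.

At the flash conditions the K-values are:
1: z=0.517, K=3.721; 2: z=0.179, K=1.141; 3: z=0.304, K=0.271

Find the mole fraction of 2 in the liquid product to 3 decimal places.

x_2 = 0.162

Newton–Raphson from V/F = 0.5:
  V/F = 0.500: g = 0.2708, g' = -1.090 → V/F = 0.748
  V/F = 0.748: g = -0.0016, g' = -1.201 → V/F = 0.747
Converged at V/F = 0.747.
Compositions from xᵢ = zᵢ/(1+V/F(Kᵢ−1)), yᵢ = Kᵢxᵢ:
  1: x = 0.170, y = 0.634
  2: x = 0.162, y = 0.185
  3: x = 0.668, y = 0.181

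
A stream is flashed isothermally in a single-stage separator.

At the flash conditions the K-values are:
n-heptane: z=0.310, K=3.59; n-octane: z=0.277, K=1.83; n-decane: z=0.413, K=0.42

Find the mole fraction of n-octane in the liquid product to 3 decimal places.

x_n-octane = 0.172

Material balance + equilibrium reduce to Σ zᵢ(Kᵢ−1)/(1+V/F(Kᵢ−1)) = 0.
g(0) = ΣzᵢKᵢ − 1 = 0.793 and g(1) = 1 − Σzᵢ/Kᵢ = -0.221, so a root lies in (0, 1).
Newton iteration, V/F⁰ = 0.68:
  V/F = 0.680: g = 0.0422, g' = -0.730 → V/F = 0.738
  V/F = 0.738: g = -0.0003, g' = -0.743 → V/F = 0.737
Converged at V/F = 0.737.
Compositions from xᵢ = zᵢ/(1+V/F(Kᵢ−1)), yᵢ = Kᵢxᵢ:
  n-heptane: x = 0.107, y = 0.382
  n-octane: x = 0.172, y = 0.314
  n-decane: x = 0.722, y = 0.303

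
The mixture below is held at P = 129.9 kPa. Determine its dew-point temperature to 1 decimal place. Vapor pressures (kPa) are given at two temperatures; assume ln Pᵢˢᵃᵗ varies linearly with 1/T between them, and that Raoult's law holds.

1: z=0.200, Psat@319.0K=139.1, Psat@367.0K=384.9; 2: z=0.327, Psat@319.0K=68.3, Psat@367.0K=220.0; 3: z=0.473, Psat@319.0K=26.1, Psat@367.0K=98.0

Dew-point temperature: Σzᵢ·P/Pᵢˢᵃᵗ(T) = 1. Interpolate ln Pᵢˢᵃᵗ = aᵢ + bᵢ/T.
  T = 319.0 K: ΣzᵢP/Pᵢˢᵃᵗ = 3.1628
  T = 367.0 K: ΣzᵢP/Pᵢˢᵃᵗ = 0.8875
  T = 343.0 K: ΣzᵢP/Pᵢˢᵃᵗ = 1.6009
  T = 355.0 K: ΣzᵢP/Pᵢˢᵃᵗ = 1.1799
  T = 361.0 K: ΣzᵢP/Pᵢˢᵃᵗ = 1.0209
  T = 364.0 K: ΣzᵢP/Pᵢˢᵃᵗ = 0.9513
  T = 362.5 K: ΣzᵢP/Pᵢˢᵃᵗ = 0.9853
Interpolating between 361.0 K and 362.5 K gives T ≈ 361.9 K.

T = 361.9 K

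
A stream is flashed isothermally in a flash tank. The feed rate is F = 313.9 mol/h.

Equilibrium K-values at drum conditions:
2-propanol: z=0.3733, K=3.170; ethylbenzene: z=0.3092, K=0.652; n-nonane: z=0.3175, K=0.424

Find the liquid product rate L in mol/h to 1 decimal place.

Let β = V/F and solve Σ zᵢ(Kᵢ−1)/(1+β(Kᵢ−1)) = 0.
Feasibility: ΣzᵢKᵢ = 1.5196, Σzᵢ/Kᵢ = 1.3408 — both > 1, two phases present.
Newton iteration, β⁰ = 0.5:
  β = 0.5000: g = 0.00140, g' = -0.6670 → β = 0.5021
Converged at β = 0.5021.
Then V = β·F = 0.5021·313.9 = 157.6 mol/h and L = F − V = 156.3 mol/h.

L = 156.3 mol/h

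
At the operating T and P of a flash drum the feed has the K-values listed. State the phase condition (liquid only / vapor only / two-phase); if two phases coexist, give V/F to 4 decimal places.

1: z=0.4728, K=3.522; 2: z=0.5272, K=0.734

ΣzᵢKᵢ = 2.0522; Σzᵢ/Kᵢ = 0.8525.
Since Σzᵢ/Kᵢ < 1 the mixture is above its dew point — single vapor phase.

vapor only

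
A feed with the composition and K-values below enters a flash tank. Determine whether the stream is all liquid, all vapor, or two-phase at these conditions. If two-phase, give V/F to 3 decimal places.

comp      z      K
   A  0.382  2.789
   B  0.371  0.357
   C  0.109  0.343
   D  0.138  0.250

ΣzᵢKᵢ = 1.270; Σzᵢ/Kᵢ = 2.046.
Both exceed 1, so a two-phase solution exists.
Material balance + equilibrium reduce to Σ zᵢ(Kᵢ−1)/(1+ψ(Kᵢ−1)) = 0.
Newton–Raphson from ψ = 0.38:
  ψ = 0.380: g = -0.1491, g' = -0.937 → ψ = 0.221
  ψ = 0.221: g = 0.0039, g' = -1.012 → ψ = 0.225
Converged at ψ = 0.225.

two-phase, V/F = 0.225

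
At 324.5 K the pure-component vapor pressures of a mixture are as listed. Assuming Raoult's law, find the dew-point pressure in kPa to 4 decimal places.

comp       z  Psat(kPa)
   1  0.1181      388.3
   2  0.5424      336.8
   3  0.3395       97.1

At the dew point ψ → 1, so Σzᵢ/Kᵢ = 1 with Kᵢ = Pᵢˢᵃᵗ/P ⇒ 1/P = Σzᵢ/Pᵢˢᵃᵗ.
1/P = 0.1181/388.3 + 0.5424/336.8 + 0.3395/97.1 = 0.0054110 ⇒ P = 184.8090 kPa

Pdew = 184.8090 kPa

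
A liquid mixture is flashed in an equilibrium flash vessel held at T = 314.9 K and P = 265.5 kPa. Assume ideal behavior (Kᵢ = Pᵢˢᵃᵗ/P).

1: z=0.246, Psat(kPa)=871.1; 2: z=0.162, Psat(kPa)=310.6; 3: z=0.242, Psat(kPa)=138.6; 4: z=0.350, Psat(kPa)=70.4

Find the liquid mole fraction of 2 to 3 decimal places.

x_2 = 0.157

Raoult's law: Kᵢ = Pᵢˢᵃᵗ/P = Pᵢˢᵃᵗ/265.5.
  K_1 = 871.1/265.5 = 3.28098, K_2 = 310.6/265.5 = 1.16987, K_3 = 138.6/265.5 = 0.52203, K_4 = 70.4/265.5 = 0.26516
Iterate (Newton) starting at ψ = 0.5:
  ψ = 0.500: g = -0.2711, g' = -0.851 → ψ = 0.182
Converged at ψ = 0.182.
Compositions from xᵢ = zᵢ/(1+ψ(Kᵢ−1)), yᵢ = Kᵢxᵢ:
  1: x = 0.174, y = 0.571
  2: x = 0.157, y = 0.184
  3: x = 0.265, y = 0.138
  4: x = 0.404, y = 0.107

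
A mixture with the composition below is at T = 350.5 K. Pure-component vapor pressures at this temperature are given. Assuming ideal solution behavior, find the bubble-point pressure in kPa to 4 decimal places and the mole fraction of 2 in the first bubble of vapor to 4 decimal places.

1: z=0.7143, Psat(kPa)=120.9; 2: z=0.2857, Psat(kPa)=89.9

Pbub = 112.0433 kPa, y_2 = 0.2292

At the bubble point ψ → 0, so ΣzᵢKᵢ = 1 with Kᵢ = Pᵢˢᵃᵗ/P ⇒ P = ΣzᵢPᵢˢᵃᵗ.
P = 0.7143·120.9 + 0.2857·89.9 = 112.0433 kPa
yᵢ = zᵢPᵢˢᵃᵗ/P ⇒ y_2 = 0.2857·89.9/112.0433 = 0.2292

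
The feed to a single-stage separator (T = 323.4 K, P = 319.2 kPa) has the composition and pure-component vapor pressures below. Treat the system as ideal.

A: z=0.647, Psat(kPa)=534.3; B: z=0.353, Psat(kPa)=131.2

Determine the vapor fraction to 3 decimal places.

Raoult's law: Kᵢ = Pᵢˢᵃᵗ/P = Pᵢˢᵃᵗ/319.2.
  K_A = 534.3/319.2 = 1.67387, K_B = 131.2/319.2 = 0.41103
Material balance + equilibrium reduce to Σ zᵢ(Kᵢ−1)/(1+ψ(Kᵢ−1)) = 0.
g(0) = ΣzᵢKᵢ − 1 = 0.228 and g(1) = 1 − Σzᵢ/Kᵢ = -0.245, so a root lies in (0, 1).
Binary case is linear: z₁(K₁−1)(1+ψ(K₂−1)) + z₂(K₂−1)(1+ψ(K₁−1)) = 0
⇒ ψ = [z₁(K₁−1)+z₂(K₂−1)] / [−(K₁−1)(K₂−1)] = 0.2281/0.3969 = 0.575

ψ = 0.575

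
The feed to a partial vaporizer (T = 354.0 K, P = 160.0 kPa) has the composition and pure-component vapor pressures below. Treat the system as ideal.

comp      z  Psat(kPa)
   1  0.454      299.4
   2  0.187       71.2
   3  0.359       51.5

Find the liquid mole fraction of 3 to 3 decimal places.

Raoult's law: Kᵢ = Pᵢˢᵃᵗ/P = Pᵢˢᵃᵗ/160.0.
  K_1 = 299.4/160.0 = 1.87125, K_2 = 71.2/160.0 = 0.44500, K_3 = 51.5/160.0 = 0.32188
Let ψ = V/F and solve Σ zᵢ(Kᵢ−1)/(1+ψ(Kᵢ−1)) = 0.
g(0) = ΣzᵢKᵢ − 1 = 0.048 and g(1) = 1 − Σzᵢ/Kᵢ = -0.778, so a root lies in (0, 1).
Iterate (Newton) starting at ψ = 0.5:
  ψ = 0.500: g = -0.2365, g' = -0.655 → ψ = 0.139
  ψ = 0.139: g = -0.0286, g' = -0.543 → ψ = 0.087
Converged at ψ = 0.087.
Compositions from xᵢ = zᵢ/(1+ψ(Kᵢ−1)), yᵢ = Kᵢxᵢ:
  1: x = 0.422, y = 0.790
  2: x = 0.196, y = 0.087
  3: x = 0.381, y = 0.123

x_3 = 0.381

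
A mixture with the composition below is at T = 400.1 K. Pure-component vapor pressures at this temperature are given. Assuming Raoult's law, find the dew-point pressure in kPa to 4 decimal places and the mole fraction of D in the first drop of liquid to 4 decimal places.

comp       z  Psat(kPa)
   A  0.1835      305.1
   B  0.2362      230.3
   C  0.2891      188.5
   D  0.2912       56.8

At the dew point ψ → 1, so Σzᵢ/Kᵢ = 1 with Kᵢ = Pᵢˢᵃᵗ/P ⇒ 1/P = Σzᵢ/Pᵢˢᵃᵗ.
1/P = 0.1835/305.1 + 0.2362/230.3 + 0.2891/188.5 + 0.2912/56.8 = 0.0082875 ⇒ P = 120.6635 kPa
xᵢ = zᵢP/Pᵢˢᵃᵗ ⇒ x_D = 0.2912·120.6635/56.8 = 0.6186

Pdew = 120.6635 kPa, x_D = 0.6186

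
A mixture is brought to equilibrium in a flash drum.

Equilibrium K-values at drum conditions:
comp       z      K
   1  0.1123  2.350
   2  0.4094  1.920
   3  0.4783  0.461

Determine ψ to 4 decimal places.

Material balance + equilibrium reduce to Σ zᵢ(Kᵢ−1)/(1+ψ(Kᵢ−1)) = 0.
Check two-phase: ΣzᵢKᵢ = 1.2704 > 1 and Σzᵢ/Kᵢ = 1.2985 > 1, so g(0) = 0.2704 > 0 and g(1) = -0.2985 < 0.
Newton–Raphson from ψ = 0.5:
  ψ = 0.5000: g = -0.00443, g' = -0.4959 → ψ = 0.4911
Converged at ψ = 0.4911.

ψ = 0.4911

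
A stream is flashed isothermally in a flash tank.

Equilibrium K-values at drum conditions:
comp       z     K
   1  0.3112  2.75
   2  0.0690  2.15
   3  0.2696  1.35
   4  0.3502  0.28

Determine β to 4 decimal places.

Let β = V/F and solve Σ zᵢ(Kᵢ−1)/(1+β(Kᵢ−1)) = 0.
Check two-phase: ΣzᵢKᵢ = 1.4662 > 1 and Σzᵢ/Kᵢ = 1.5957 > 1, so g(0) = 0.4662 > 0 and g(1) = -0.5957 < 0.
Iterate (Newton) starting at β = 0.5:
  β = 0.5000: g = 0.02717, g' = -0.7750 → β = 0.5351
  β = 0.5351: g = -0.00030, g' = -0.7929 → β = 0.5347
Converged at β = 0.5347.

β = 0.5347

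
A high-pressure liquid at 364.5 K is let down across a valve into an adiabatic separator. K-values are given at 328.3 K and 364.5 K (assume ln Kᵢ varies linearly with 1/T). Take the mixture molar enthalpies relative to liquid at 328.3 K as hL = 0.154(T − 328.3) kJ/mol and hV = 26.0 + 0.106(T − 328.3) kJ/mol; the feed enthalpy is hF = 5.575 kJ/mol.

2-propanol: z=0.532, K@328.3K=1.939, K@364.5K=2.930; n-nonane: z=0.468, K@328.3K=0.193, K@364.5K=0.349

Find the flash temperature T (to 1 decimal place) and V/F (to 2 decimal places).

T = 330.9 K, V/F = 0.20

Adiabatic flash: solve Rachford–Rice at each trial T, then check hF = ψ·hV(T) + (1−ψ)·hL(T).
  T = 328.3 K: K = (1.939, 0.193), RR gives ψ = 0.161, H_out = 4.182 kJ/mol
  T = 364.5 K: K = (2.930, 0.349), RR gives ψ = 0.575, H_out = 19.519 kJ/mol
  T = 346.4 K: K = (2.409, 0.264), RR gives ψ = 0.390, H_out = 12.597 kJ/mol
  T = 337.4 K: K = (2.169, 0.227), RR gives ψ = 0.288, H_out = 8.754 kJ/mol
  T = 332.9 K: K = (2.054, 0.210), RR gives ψ = 0.229, H_out = 6.609 kJ/mol
  T = 330.6 K: K = (1.996, 0.201), RR gives ψ = 0.196, H_out = 5.430 kJ/mol
Linear interpolation between T = 330.6 (H_out = 5.430) and T = 332.9 (H_out = 6.609) on hF = 5.575 gives T ≈ 330.9 K, at which ψ = 0.20.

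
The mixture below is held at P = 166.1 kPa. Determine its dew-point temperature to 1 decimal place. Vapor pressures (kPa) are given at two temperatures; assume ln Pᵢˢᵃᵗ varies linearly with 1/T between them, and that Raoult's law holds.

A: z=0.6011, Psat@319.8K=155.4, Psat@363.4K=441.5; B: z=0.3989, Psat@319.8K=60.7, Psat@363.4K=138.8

T = 345.0 K

Dew-point temperature: Σzᵢ·P/Pᵢˢᵃᵗ(T) = 1. Interpolate ln Pᵢˢᵃᵗ = aᵢ + bᵢ/T.
  T = 319.8 K: ΣzᵢP/Pᵢˢᵃᵗ = 1.7340
  T = 363.4 K: ΣzᵢP/Pᵢˢᵃᵗ = 0.7035
  T = 341.6 K: ΣzᵢP/Pᵢˢᵃᵗ = 1.0717
  T = 352.5 K: ΣzᵢP/Pᵢˢᵃᵗ = 0.8624
  T = 347.1 K: ΣzᵢP/Pᵢˢᵃᵗ = 0.9587
  T = 344.4 K: ΣzᵢP/Pᵢˢᵃᵗ = 1.0122
Interpolating between 344.4 K and 347.1 K gives T ≈ 345.0 K.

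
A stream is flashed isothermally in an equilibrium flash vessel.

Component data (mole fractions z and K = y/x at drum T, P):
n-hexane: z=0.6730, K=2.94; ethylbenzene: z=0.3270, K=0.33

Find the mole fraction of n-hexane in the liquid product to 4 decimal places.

x_n-hexane = 0.2567

Iterate (Newton) starting at ψ = 0.68:
  ψ = 0.6800: g = 0.16052, g' = -0.9662 → ψ = 0.8461
  ψ = 0.8461: g = -0.01160, g' = -1.1456 → ψ = 0.8360
  ψ = 0.8360: g = -0.00009, g' = -1.1271 → ψ = 0.8359
Converged at ψ = 0.8359.
Compositions from xᵢ = zᵢ/(1+ψ(Kᵢ−1)), yᵢ = Kᵢxᵢ:
  n-hexane: x = 0.2567, y = 0.7547
  ethylbenzene: x = 0.7433, y = 0.2453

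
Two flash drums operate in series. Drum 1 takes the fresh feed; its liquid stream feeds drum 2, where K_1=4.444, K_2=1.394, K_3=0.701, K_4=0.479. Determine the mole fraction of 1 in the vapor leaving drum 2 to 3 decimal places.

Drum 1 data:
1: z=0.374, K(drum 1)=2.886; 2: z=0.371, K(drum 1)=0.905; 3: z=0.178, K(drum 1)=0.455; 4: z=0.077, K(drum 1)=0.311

y_1 (drum 2) = 0.181

Drum 1:
Iterate (Newton) starting at ψ₁ = 0.5:
  ψ₁ = 0.500: g = 0.1117, g' = -0.541 → ψ₁ = 0.707
  ψ₁ = 0.707: g = 0.0035, g' = -0.527 → ψ₁ = 0.713
Converged at ψ₁ = 0.713.
Drum-1 compositions:
  1: x = 0.159, y = 0.460
  2: x = 0.398, y = 0.360
  3: x = 0.291, y = 0.132
  4: x = 0.151, y = 0.047
Drum-2 feed = drum-1 liquid: z₂ = (0.1595, 0.3980, 0.2912, 0.1514).
Drum 2:
Rachford–Rice: g(ψ₂) = Σ zᵢ(Kᵢ−1)/(1+ψ₂(Kᵢ−1)) = 0.
Check two-phase: ΣzᵢKᵢ = 1.540 > 1 and Σzᵢ/Kᵢ = 1.053 > 1, so g(0) = 0.540 > 0 and g(1) = -0.053 < 0.
Iterate (Newton) starting at ψ₂ = 0.5:
  ψ₂ = 0.500: g = 0.1238, g' = -0.410 → ψ₂ = 0.802
  ψ₂ = 0.802: g = 0.0151, g' = -0.336 → ψ₂ = 0.847
Converged at ψ₂ = 0.847.
  1: x = 0.041, y = 0.181
  2: x = 0.298, y = 0.416
  3: x = 0.390, y = 0.273
  4: x = 0.271, y = 0.130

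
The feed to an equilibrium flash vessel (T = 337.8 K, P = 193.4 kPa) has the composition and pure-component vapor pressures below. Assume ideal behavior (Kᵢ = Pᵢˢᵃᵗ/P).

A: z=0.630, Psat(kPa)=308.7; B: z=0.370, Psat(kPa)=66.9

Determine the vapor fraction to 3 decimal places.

ψ = 0.343

Raoult's law: Kᵢ = Pᵢˢᵃᵗ/P = Pᵢˢᵃᵗ/193.4.
  K_A = 308.7/193.4 = 1.59617, K_B = 66.9/193.4 = 0.34592
Let ψ = V/F and solve Σ zᵢ(Kᵢ−1)/(1+ψ(Kᵢ−1)) = 0.
g(0) = ΣzᵢKᵢ − 1 = 0.134 and g(1) = 1 − Σzᵢ/Kᵢ = -0.464, so a root lies in (0, 1).
Newton–Raphson from ψ = 0.35:
  ψ = 0.350: g = -0.0031, g' = -0.420 → ψ = 0.343
Converged at ψ = 0.343.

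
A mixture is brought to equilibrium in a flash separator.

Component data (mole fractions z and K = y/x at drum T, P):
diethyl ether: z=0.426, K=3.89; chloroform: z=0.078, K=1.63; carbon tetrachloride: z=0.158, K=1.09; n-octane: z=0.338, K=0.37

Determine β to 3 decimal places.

Newton–Raphson from β = 0.5:
  β = 0.500: g = 0.2436, g' = -0.900 → β = 0.771
  β = 0.771: g = 0.0140, g' = -0.864 → β = 0.787
Converged at β = 0.787.

β = 0.787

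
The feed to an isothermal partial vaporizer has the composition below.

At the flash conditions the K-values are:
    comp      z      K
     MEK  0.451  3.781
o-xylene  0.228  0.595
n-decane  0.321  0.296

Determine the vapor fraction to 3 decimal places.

Rachford–Rice: g(ψ) = Σ zᵢ(Kᵢ−1)/(1+ψ(Kᵢ−1)) = 0.
Check two-phase: ΣzᵢKᵢ = 1.936 > 1 and Σzᵢ/Kᵢ = 1.587 > 1, so g(0) = 0.936 > 0 and g(1) = -0.587 < 0.
Iterate (Newton) starting at ψ = 0.35:
  ψ = 0.350: g = 0.2281, g' = -1.227 → ψ = 0.536
  ψ = 0.536: g = 0.0227, g' = -1.034 → ψ = 0.558
Converged at ψ = 0.558.

ψ = 0.558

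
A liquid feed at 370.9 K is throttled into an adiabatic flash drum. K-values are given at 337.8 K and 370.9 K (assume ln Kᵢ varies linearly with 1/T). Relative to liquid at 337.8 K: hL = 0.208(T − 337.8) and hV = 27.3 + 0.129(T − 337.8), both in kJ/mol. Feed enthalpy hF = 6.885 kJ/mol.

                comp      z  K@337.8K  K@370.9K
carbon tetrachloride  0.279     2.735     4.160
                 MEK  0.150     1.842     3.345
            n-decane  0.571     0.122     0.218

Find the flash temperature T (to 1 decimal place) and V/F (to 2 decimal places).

T = 347.6 K, V/F = 0.18

Adiabatic flash: solve Rachford–Rice at each trial T, then check hF = ψ·hV(T) + (1−ψ)·hL(T).
  T = 337.8 K: K = (2.735, 1.842, 0.122), RR gives ψ = 0.083, H_out = 2.275 kJ/mol
  T = 370.9 K: K = (4.160, 3.345, 0.218), RR gives ψ = 0.348, H_out = 15.477 kJ/mol
  T = 354.4 K: K = (3.408, 2.519, 0.165), RR gives ψ = 0.238, H_out = 9.636 kJ/mol
  T = 346.1 K: K = (3.061, 2.162, 0.143), RR gives ψ = 0.169, H_out = 6.223 kJ/mol
  T = 350.2 K: K = (3.230, 2.334, 0.154), RR gives ψ = 0.205, H_out = 7.963 kJ/mol
  T = 348.1 K: K = (3.143, 2.245, 0.148), RR gives ψ = 0.187, H_out = 7.087 kJ/mol
Linear interpolation between T = 346.1 (H_out = 6.223) and T = 348.1 (H_out = 7.087) on hF = 6.885 gives T ≈ 347.6 K, at which ψ = 0.18.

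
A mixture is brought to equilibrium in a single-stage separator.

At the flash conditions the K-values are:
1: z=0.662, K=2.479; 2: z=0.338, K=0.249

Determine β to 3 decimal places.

β = 0.653

Rachford–Rice: g(β) = Σ zᵢ(Kᵢ−1)/(1+β(Kᵢ−1)) = 0.
Check two-phase: ΣzᵢKᵢ = 1.725 > 1 and Σzᵢ/Kᵢ = 1.624 > 1, so g(0) = 0.725 > 0 and g(1) = -0.624 < 0.
Binary case is linear: z₁(K₁−1)(1+β(K₂−1)) + z₂(K₂−1)(1+β(K₁−1)) = 0
⇒ β = [z₁(K₁−1)+z₂(K₂−1)] / [−(K₁−1)(K₂−1)] = 0.7253/1.1107 = 0.653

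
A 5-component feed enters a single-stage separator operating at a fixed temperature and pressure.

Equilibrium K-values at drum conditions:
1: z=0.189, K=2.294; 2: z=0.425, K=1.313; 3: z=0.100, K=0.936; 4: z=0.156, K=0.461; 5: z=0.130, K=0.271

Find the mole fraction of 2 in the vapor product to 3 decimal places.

Material balance + equilibrium reduce to Σ zᵢ(Kᵢ−1)/(1+β(Kᵢ−1)) = 0.
Feasibility: ΣzᵢKᵢ = 1.192, Σzᵢ/Kᵢ = 1.331 — both > 1, two phases present.
Iterate (Newton) starting at β = 0.5:
  β = 0.500: g = -0.0073, g' = -0.404 → β = 0.482
Converged at β = 0.482.
Compositions from xᵢ = zᵢ/(1+β(Kᵢ−1)), yᵢ = Kᵢxᵢ:
  1: x = 0.116, y = 0.267
  2: x = 0.369, y = 0.485
  3: x = 0.103, y = 0.097
  4: x = 0.211, y = 0.097
  5: x = 0.200, y = 0.054

y_2 = 0.485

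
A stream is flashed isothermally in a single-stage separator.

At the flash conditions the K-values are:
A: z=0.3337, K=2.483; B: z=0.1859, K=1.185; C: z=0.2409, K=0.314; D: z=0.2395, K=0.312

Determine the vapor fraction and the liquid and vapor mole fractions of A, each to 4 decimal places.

ψ = 0.2437, x_A = 0.2451, y_A = 0.6086

Material balance + equilibrium reduce to Σ zᵢ(Kᵢ−1)/(1+ψ(Kᵢ−1)) = 0.
g(0) = ΣzᵢKᵢ − 1 = 0.1992 and g(1) = 1 − Σzᵢ/Kᵢ = -0.8261, so a root lies in (0, 1).
Newton–Raphson from ψ = 0.5:
  ψ = 0.5000: g = -0.18707, g' = -0.7734 → ψ = 0.2581
  ψ = 0.2581: g = -0.01046, g' = -0.7246 → ψ = 0.2437
Converged at ψ = 0.2437.
Compositions from xᵢ = zᵢ/(1+ψ(Kᵢ−1)), yᵢ = Kᵢxᵢ:
  A: x = 0.2451, y = 0.6086
  B: x = 0.1779, y = 0.2108
  C: x = 0.2893, y = 0.0908
  D: x = 0.2877, y = 0.0898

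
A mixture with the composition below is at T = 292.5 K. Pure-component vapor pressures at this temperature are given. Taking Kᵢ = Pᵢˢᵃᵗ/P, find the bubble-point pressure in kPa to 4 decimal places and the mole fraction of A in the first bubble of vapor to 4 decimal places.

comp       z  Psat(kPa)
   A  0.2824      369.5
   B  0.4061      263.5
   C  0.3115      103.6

Pbub = 243.6255 kPa, y_A = 0.4283

At the bubble point ψ → 0, so ΣzᵢKᵢ = 1 with Kᵢ = Pᵢˢᵃᵗ/P ⇒ P = ΣzᵢPᵢˢᵃᵗ.
P = 0.2824·369.5 + 0.4061·263.5 + 0.3115·103.6 = 243.6255 kPa
yᵢ = zᵢPᵢˢᵃᵗ/P ⇒ y_A = 0.2824·369.5/243.6255 = 0.4283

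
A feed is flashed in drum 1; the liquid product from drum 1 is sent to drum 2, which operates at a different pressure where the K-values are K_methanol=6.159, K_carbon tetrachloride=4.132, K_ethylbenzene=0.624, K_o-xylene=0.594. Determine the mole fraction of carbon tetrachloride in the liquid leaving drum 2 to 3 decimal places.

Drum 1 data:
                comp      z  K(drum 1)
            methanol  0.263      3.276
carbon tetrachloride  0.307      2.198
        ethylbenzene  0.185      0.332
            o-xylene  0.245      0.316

x_carbon tetrachloride (drum 2) = 0.066

Drum 1:
Let ψ₁ = V/F and solve Σ zᵢ(Kᵢ−1)/(1+ψ₁(Kᵢ−1)) = 0.
g(0) = ΣzᵢKᵢ − 1 = 0.675 and g(1) = 1 − Σzᵢ/Kᵢ = -0.552, so a root lies in (0, 1).
Iterate (Newton) starting at ψ₁ = 0.63:
  ψ₁ = 0.630: g = -0.0523, g' = -0.973 → ψ₁ = 0.576
  ψ₁ = 0.576: g = -0.0010, g' = -0.940 → ψ₁ = 0.575
Converged at ψ₁ = 0.575.
Drum-1 compositions:
  methanol: x = 0.114, y = 0.373
  carbon tetrachloride: x = 0.182, y = 0.399
  ethylbenzene: x = 0.300, y = 0.100
  o-xylene: x = 0.404, y = 0.128
Drum-2 feed = drum-1 liquid: z₂ = (0.1139, 0.1818, 0.3004, 0.4039).
Drum 2:
Newton iteration, ψ₂⁰ = 0.5:
  ψ₂ = 0.500: g = 0.0411, g' = -0.677 → ψ₂ = 0.561
  ψ₂ = 0.561: g = 0.0020, g' = -0.615 → ψ₂ = 0.564
Converged at ψ₂ = 0.564.
  methanol: x = 0.029, y = 0.179
  carbon tetrachloride: x = 0.066, y = 0.271
  ethylbenzene: x = 0.381, y = 0.238
  o-xylene: x = 0.524, y = 0.311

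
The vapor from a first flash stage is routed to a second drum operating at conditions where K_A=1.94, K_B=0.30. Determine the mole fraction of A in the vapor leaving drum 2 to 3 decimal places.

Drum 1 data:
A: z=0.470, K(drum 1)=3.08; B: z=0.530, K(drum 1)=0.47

y_A (drum 2) = 0.828

Drum 1:
Let ψ₁ = V/F and solve Σ zᵢ(Kᵢ−1)/(1+ψ₁(Kᵢ−1)) = 0.
Check two-phase: ΣzᵢKᵢ = 1.697 > 1 and Σzᵢ/Kᵢ = 1.280 > 1, so g(0) = 0.697 > 0 and g(1) = -0.280 < 0.
Binary case is linear: z₁(K₁−1)(1+ψ₁(K₂−1)) + z₂(K₂−1)(1+ψ₁(K₁−1)) = 0
⇒ ψ₁ = [z₁(K₁−1)+z₂(K₂−1)] / [−(K₁−1)(K₂−1)] = 0.6967/1.1024 = 0.632
Drum-1 compositions:
  A: x = 0.203, y = 0.625
  B: x = 0.797, y = 0.375
Drum-2 feed = drum-1 vapor: z₂ = (0.6254, 0.3746).
Drum 2:
Rachford–Rice: g(ψ₂) = Σ zᵢ(Kᵢ−1)/(1+ψ₂(Kᵢ−1)) = 0.
g(0) = ΣzᵢKᵢ − 1 = 0.326 and g(1) = 1 − Σzᵢ/Kᵢ = -0.571, so a root lies in (0, 1).
Binary case is linear: z₁(K₁−1)(1+ψ₂(K₂−1)) + z₂(K₂−1)(1+ψ₂(K₁−1)) = 0
⇒ ψ₂ = [z₁(K₁−1)+z₂(K₂−1)] / [−(K₁−1)(K₂−1)] = 0.3257/0.6580 = 0.495
  A: x = 0.427, y = 0.828
  B: x = 0.573, y = 0.172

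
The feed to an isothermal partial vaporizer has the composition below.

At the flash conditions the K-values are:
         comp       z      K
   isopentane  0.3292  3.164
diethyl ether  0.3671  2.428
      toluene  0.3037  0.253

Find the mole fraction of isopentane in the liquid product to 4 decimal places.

x_isopentane = 0.1248

Newton–Raphson from ψ = 0.5:
  ψ = 0.5000: g = 0.28590, g' = -1.0422 → ψ = 0.7743
  ψ = 0.7743: g = -0.02292, g' = -1.3377 → ψ = 0.7572
  ψ = 0.7572: g = -0.00040, g' = -1.2924 → ψ = 0.7569
Converged at ψ = 0.7569.
Compositions from xᵢ = zᵢ/(1+ψ(Kᵢ−1)), yᵢ = Kᵢxᵢ:
  isopentane: x = 0.1248, y = 0.3949
  diethyl ether: x = 0.1764, y = 0.4283
  toluene: x = 0.6988, y = 0.1768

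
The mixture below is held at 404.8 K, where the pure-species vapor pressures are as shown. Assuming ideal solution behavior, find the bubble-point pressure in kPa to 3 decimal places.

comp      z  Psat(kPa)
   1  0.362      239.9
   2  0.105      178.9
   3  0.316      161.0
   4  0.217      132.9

At the bubble point ψ → 0, so ΣzᵢKᵢ = 1 with Kᵢ = Pᵢˢᵃᵗ/P ⇒ P = ΣzᵢPᵢˢᵃᵗ.
P = 0.362·239.9 + 0.105·178.9 + 0.316·161.0 + 0.217·132.9 = 185.344 kPa

Pbub = 185.344 kPa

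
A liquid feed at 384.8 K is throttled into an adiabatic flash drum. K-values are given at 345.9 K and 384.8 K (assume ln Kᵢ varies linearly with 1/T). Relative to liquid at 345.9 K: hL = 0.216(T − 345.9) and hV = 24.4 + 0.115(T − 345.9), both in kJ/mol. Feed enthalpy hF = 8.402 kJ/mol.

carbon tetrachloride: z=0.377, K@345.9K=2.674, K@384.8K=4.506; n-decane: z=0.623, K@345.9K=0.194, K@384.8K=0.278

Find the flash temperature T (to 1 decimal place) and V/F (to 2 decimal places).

T = 361.5 K, V/F = 0.22

Adiabatic flash: solve Rachford–Rice at each trial T, then check hF = ψ·hV(T) + (1−ψ)·hL(T).
  T = 345.9 K: K = (2.674, 0.194), RR gives ψ = 0.096, H_out = 2.332 kJ/mol
  T = 384.8 K: K = (4.506, 0.278), RR gives ψ = 0.344, H_out = 15.454 kJ/mol
  T = 365.4 K: K = (3.522, 0.235), RR gives ψ = 0.246, H_out = 9.719 kJ/mol
  T = 355.6 K: K = (3.078, 0.214), RR gives ψ = 0.180, H_out = 6.305 kJ/mol
  T = 360.5 K: K = (3.296, 0.224), RR gives ψ = 0.215, H_out = 8.071 kJ/mol
  T = 362.9 K: K = (3.405, 0.229), RR gives ψ = 0.230, H_out = 8.892 kJ/mol
Linear interpolation between T = 360.5 (H_out = 8.071) and T = 362.9 (H_out = 8.892) on hF = 8.402 gives T ≈ 361.5 K, at which ψ = 0.22.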